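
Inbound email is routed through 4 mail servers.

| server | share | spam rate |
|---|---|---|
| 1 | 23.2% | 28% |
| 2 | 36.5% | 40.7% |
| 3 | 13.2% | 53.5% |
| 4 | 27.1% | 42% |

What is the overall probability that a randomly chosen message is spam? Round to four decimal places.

0.3980

P(S) = P(S|1)·P(1) + P(S|2)·P(2) + P(S|3)·P(3) + P(S|4)·P(4)
      = 0.28·0.232 + 0.407·0.365 + 0.535·0.132 + 0.42·0.271
      = 0.06496 + 0.148555 + 0.07062 + 0.11382 = 0.397955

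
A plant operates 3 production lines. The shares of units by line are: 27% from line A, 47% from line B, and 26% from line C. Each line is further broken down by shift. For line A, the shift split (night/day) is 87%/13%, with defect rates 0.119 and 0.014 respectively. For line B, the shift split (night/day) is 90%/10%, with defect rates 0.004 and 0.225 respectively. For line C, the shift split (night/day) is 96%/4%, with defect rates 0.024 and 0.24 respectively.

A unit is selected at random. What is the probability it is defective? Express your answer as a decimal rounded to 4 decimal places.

0.0492

P(D|A) = 0.87·0.119 + 0.13·0.014 = 0.10353 + 0.00182 = 0.10535
P(D|B) = 0.9·0.004 + 0.1·0.225 = 0.0036 + 0.0225 = 0.0261
P(D|C) = 0.96·0.024 + 0.04·0.24 = 0.02304 + 0.0096 = 0.03264
By total probability over the outer partition,
P(D) = 0.27·0.10535 + 0.47·0.0261 + 0.26·0.03264
      = 0.0284445 + 0.012267 + 0.0084864 = 0.0491979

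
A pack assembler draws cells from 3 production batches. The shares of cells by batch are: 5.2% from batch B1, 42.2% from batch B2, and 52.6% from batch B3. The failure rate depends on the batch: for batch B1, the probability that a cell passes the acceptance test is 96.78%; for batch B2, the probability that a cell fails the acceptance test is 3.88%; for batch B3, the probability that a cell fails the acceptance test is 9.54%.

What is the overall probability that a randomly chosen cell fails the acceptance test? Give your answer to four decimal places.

P(F|B1) = 1 − 0.9678 = 0.0322.
P(F) = P(F|B1)·P(B1) + P(F|B2)·P(B2) + P(F|B3)·P(B3)
      = 0.0322·0.052 + 0.0388·0.422 + 0.0954·0.526
      = 0.0016744 + 0.0163736 + 0.0501804 = 0.0682284

0.0682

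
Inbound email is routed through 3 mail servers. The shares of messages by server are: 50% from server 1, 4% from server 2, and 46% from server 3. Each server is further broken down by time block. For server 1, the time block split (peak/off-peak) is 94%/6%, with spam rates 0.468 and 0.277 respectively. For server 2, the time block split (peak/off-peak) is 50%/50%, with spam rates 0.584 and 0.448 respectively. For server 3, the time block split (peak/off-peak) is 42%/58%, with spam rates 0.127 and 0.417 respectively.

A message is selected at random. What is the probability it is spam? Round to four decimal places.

P(S|1) = 0.94·0.468 + 0.06·0.277 = 0.43992 + 0.01662 = 0.45654
P(S|2) = 0.5·0.584 + 0.5·0.448 = 0.292 + 0.224 = 0.516
P(S|3) = 0.42·0.127 + 0.58·0.417 = 0.05334 + 0.24186 = 0.2952
Then overall,
P(S) = 0.5·0.45654 + 0.04·0.516 + 0.46·0.2952
      = 0.22827 + 0.02064 + 0.135792 = 0.384702

0.3847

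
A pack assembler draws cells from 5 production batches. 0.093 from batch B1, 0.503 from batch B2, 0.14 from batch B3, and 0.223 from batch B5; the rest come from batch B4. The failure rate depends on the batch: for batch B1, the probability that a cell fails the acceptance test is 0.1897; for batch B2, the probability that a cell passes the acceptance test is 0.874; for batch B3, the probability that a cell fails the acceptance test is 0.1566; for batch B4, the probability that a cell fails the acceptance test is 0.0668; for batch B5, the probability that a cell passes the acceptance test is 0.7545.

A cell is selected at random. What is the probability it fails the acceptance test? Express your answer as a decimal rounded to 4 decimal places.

P(B4) = 1 − (0.093 + 0.503 + 0.14 + 0.223) = 0.041.
P(F|B2) = 1 − 0.874 = 0.126.
P(F|B5) = 1 − 0.7545 = 0.2455.
Using total probability over the partition,
P(F) = P(F|B1)·P(B1) + P(F|B2)·P(B2) + P(F|B3)·P(B3) + P(F|B4)·P(B4) + P(F|B5)·P(B5)
      = 0.1897·0.093 + 0.126·0.503 + 0.1566·0.14 + 0.0668·0.041 + 0.2455·0.223
      = 0.0176421 + 0.063378 + 0.021924 + 0.0027388 + 0.0547465 = 0.1604294

0.1604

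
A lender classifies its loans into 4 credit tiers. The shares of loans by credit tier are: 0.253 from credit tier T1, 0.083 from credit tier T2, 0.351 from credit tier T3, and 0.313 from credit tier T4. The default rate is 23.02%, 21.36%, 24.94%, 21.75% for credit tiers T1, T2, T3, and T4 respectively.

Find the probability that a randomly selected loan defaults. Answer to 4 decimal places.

P(D) = P(D|T1)·P(T1) + P(D|T2)·P(T2) + P(D|T3)·P(T3) + P(D|T4)·P(T4)
      = 0.2302·0.253 + 0.2136·0.083 + 0.2494·0.351 + 0.2175·0.313
      = 0.0582406 + 0.0177288 + 0.0875394 + 0.0680775 = 0.2315863

P(D) ≈ 0.2316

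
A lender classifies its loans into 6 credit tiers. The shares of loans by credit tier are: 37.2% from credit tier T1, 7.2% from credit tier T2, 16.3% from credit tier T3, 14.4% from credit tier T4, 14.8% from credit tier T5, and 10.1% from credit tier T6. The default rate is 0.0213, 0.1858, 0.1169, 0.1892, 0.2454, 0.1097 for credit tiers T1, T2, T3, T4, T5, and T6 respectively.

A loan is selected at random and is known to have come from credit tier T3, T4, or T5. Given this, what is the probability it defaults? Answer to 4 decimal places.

Let S = {T3, T4, T5}.
P(S) = 0.163 + 0.144 + 0.148 = 0.455.
P(D ∩ S) = 0.1169·0.163 + 0.1892·0.144 + 0.2454·0.148 = 0.0190547 + 0.0272448 + 0.0363192 = 0.0826187.
P(D | S) = 0.0826187 / 0.455 = 0.181580…

0.1816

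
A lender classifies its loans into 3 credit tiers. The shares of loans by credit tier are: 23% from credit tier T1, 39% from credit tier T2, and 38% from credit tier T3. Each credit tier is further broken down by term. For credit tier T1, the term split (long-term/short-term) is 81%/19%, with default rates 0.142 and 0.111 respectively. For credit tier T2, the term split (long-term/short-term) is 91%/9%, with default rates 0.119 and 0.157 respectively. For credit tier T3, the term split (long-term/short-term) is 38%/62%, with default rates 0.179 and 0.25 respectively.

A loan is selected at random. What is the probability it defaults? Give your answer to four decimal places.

P(D|T1) = 0.81·0.142 + 0.19·0.111 = 0.11502 + 0.02109 = 0.13611
P(D|T2) = 0.91·0.119 + 0.09·0.157 = 0.10829 + 0.01413 = 0.12242
P(D|T3) = 0.38·0.179 + 0.62·0.25 = 0.06802 + 0.155 = 0.22302
By total probability over the outer partition,
P(D) = 0.23·0.13611 + 0.39·0.12242 + 0.38·0.22302
      = 0.0313053 + 0.0477438 + 0.0847476 = 0.1637967

P(D) ≈ 0.1638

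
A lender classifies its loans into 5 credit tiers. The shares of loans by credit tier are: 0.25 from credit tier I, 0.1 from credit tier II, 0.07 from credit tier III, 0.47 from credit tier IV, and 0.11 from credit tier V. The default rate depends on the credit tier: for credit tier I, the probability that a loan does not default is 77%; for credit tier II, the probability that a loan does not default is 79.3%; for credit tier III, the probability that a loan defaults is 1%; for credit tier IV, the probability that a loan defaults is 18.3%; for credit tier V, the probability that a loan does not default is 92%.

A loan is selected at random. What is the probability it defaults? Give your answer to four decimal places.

P(D|I) = 1 − 0.77 = 0.23.
P(D|II) = 1 − 0.793 = 0.207.
P(D|V) = 1 − 0.92 = 0.08.
Using total probability over the partition,
P(D) = P(D|I)·P(I) + P(D|II)·P(II) + P(D|III)·P(III) + P(D|IV)·P(IV) + P(D|V)·P(V)
      = 0.23·0.25 + 0.207·0.1 + 0.01·0.07 + 0.183·0.47 + 0.08·0.11
      = 0.0575 + 0.0207 + 0.0007 + 0.08601 + 0.0088 = 0.17371

P(D) ≈ 0.1737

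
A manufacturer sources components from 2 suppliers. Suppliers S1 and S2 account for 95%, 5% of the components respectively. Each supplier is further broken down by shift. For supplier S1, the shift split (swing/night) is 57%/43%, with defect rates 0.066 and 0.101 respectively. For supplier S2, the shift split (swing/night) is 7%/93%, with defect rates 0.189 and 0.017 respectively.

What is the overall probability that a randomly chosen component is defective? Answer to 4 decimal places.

0.0784

P(D|S1) = 0.57·0.066 + 0.43·0.101 = 0.03762 + 0.04343 = 0.08105
P(D|S2) = 0.07·0.189 + 0.93·0.017 = 0.01323 + 0.01581 = 0.02904
Then overall,
P(D) = 0.95·0.08105 + 0.05·0.02904
      = 0.0769975 + 0.001452 = 0.0784495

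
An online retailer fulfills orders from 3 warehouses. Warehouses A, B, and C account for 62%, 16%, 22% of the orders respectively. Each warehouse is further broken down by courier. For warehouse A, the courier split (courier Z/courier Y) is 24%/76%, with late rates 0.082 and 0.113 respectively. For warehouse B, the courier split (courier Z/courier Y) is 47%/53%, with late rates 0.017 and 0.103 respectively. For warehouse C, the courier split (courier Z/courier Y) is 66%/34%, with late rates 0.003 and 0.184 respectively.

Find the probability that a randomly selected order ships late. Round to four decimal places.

P(L|A) = 0.24·0.082 + 0.76·0.113 = 0.01968 + 0.08588 = 0.10556
P(L|B) = 0.47·0.017 + 0.53·0.103 = 0.00799 + 0.05459 = 0.06258
P(L|C) = 0.66·0.003 + 0.34·0.184 = 0.00198 + 0.06256 = 0.06454
Then overall,
P(L) = 0.62·0.10556 + 0.16·0.06258 + 0.22·0.06454
      = 0.0654472 + 0.0100128 + 0.0141988 = 0.0896588

0.0897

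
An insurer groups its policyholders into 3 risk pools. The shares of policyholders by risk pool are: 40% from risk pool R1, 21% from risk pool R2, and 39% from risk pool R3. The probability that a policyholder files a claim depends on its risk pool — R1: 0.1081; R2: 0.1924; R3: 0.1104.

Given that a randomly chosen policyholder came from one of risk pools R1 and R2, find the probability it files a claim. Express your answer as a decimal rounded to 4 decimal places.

Let S = {R1, R2}.
P(S) = 0.4 + 0.21 = 0.61.
P(C ∩ S) = 0.1081·0.4 + 0.1924·0.21 = 0.04324 + 0.040404 = 0.083644.
P(C | S) = 0.083644 / 0.61 = 0.137121…

0.1371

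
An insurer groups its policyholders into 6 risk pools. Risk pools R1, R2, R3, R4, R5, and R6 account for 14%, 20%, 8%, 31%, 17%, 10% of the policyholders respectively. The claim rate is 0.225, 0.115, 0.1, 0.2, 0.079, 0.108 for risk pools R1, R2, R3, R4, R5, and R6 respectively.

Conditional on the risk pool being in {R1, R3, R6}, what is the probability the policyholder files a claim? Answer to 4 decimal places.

P(C|S) ≈ 0.1572

Let S = {R1, R3, R6}.
P(S) = 0.14 + 0.08 + 0.1 = 0.32.
P(C ∩ S) = 0.225·0.14 + 0.1·0.08 + 0.108·0.1 = 0.0315 + 0.008 + 0.0108 = 0.0503.
P(C | S) = 0.0503 / 0.32 = 0.157188…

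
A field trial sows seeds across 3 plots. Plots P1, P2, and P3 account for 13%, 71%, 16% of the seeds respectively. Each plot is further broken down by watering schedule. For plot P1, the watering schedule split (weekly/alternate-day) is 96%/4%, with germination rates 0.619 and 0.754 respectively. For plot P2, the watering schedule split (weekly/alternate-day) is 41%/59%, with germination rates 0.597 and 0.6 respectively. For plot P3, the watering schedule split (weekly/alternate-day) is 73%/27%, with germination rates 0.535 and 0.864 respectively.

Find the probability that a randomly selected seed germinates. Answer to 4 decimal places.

P(G|P1) = 0.96·0.619 + 0.04·0.754 = 0.59424 + 0.03016 = 0.6244
P(G|P2) = 0.41·0.597 + 0.59·0.6 = 0.24477 + 0.354 = 0.59877
P(G|P3) = 0.73·0.535 + 0.27·0.864 = 0.39055 + 0.23328 = 0.62383
Then overall,
P(G) = 0.13·0.6244 + 0.71·0.59877 + 0.16·0.62383
      = 0.081172 + 0.4251267 + 0.0998128 = 0.6061115

0.6061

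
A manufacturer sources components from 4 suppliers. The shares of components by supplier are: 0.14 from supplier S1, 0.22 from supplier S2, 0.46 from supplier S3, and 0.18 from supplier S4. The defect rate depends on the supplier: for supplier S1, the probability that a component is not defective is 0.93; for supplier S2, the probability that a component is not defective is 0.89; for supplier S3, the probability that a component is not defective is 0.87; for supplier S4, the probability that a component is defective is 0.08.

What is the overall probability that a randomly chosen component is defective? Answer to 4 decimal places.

0.1082

P(D|S1) = 1 − 0.93 = 0.07.
P(D|S2) = 1 − 0.89 = 0.11.
P(D|S3) = 1 − 0.87 = 0.13.
Using total probability over the partition,
P(D) = P(D|S1)·P(S1) + P(D|S2)·P(S2) + P(D|S3)·P(S3) + P(D|S4)·P(S4)
      = 0.07·0.14 + 0.11·0.22 + 0.13·0.46 + 0.08·0.18
      = 0.0098 + 0.0242 + 0.0598 + 0.0144 = 0.1082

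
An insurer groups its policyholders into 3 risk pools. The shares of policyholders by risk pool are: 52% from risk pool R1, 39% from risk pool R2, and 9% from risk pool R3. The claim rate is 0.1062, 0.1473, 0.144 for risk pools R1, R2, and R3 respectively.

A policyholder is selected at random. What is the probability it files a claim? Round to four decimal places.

P(C) = P(C|R1)·P(R1) + P(C|R2)·P(R2) + P(C|R3)·P(R3)
      = 0.1062·0.52 + 0.1473·0.39 + 0.144·0.09
      = 0.055224 + 0.057447 + 0.01296 = 0.125631

0.1256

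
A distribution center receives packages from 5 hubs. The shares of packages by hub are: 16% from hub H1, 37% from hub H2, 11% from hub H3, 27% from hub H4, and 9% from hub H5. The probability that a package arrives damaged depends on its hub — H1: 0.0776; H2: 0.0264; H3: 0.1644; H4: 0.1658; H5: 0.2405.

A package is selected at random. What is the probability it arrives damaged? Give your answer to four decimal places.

0.1067

By the law of total probability,
P(D) = P(D|H1)·P(H1) + P(D|H2)·P(H2) + P(D|H3)·P(H3) + P(D|H4)·P(H4) + P(D|H5)·P(H5)
      = 0.0776·0.16 + 0.0264·0.37 + 0.1644·0.11 + 0.1658·0.27 + 0.2405·0.09
      = 0.012416 + 0.009768 + 0.018084 + 0.044766 + 0.021645 = 0.106679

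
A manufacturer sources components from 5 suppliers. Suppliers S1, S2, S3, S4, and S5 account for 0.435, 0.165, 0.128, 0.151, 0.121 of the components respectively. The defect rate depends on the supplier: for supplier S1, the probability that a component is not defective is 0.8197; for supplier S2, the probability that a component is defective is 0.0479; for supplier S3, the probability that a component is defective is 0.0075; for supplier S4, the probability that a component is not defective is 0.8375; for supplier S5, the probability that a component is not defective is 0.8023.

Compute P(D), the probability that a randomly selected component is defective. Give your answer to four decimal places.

P(D|S1) = 1 − 0.8197 = 0.1803.
P(D|S4) = 1 − 0.8375 = 0.1625.
P(D|S5) = 1 − 0.8023 = 0.1977.
By the law of total probability,
P(D) = P(D|S1)·P(S1) + P(D|S2)·P(S2) + P(D|S3)·P(S3) + P(D|S4)·P(S4) + P(D|S5)·P(S5)
      = 0.1803·0.435 + 0.0479·0.165 + 0.0075·0.128 + 0.1625·0.151 + 0.1977·0.121
      = 0.0784305 + 0.0079035 + 0.00096 + 0.0245375 + 0.0239217 = 0.1357532

P(D) ≈ 0.1358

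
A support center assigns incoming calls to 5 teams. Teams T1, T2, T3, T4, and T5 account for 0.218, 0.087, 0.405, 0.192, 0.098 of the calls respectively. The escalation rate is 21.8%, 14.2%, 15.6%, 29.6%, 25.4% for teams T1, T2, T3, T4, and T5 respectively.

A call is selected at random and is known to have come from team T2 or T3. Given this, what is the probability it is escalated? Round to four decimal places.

0.1535

Let S = {T2, T3}.
P(S) = 0.087 + 0.405 = 0.492.
P(E ∩ S) = 0.142·0.087 + 0.156·0.405 = 0.012354 + 0.06318 = 0.075534.
P(E | S) = 0.075534 / 0.492 = 0.153524…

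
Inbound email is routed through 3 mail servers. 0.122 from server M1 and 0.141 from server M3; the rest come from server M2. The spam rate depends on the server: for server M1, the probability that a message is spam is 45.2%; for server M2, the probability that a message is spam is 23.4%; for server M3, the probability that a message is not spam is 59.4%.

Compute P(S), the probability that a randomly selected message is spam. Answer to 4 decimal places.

P(M2) = 1 − (0.122 + 0.141) = 0.737.
P(S|M3) = 1 − 0.594 = 0.406.
P(S) = P(S|M1)·P(M1) + P(S|M2)·P(M2) + P(S|M3)·P(M3)
      = 0.452·0.122 + 0.234·0.737 + 0.406·0.141
      = 0.055144 + 0.172458 + 0.057246 = 0.284848

P(S) ≈ 0.2848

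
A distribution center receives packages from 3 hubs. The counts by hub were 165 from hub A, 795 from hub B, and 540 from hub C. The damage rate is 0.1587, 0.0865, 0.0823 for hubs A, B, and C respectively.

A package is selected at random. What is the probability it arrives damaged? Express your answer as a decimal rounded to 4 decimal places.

Total: 165 + 795 + 540 = 1500.
P(A) = 165/1500 = 0.11. P(B) = 795/1500 = 0.53. P(C) = 540/1500 = 0.36.
P(D) = P(D|A)·P(A) + P(D|B)·P(B) + P(D|C)·P(C)
      = 0.1587·0.11 + 0.0865·0.53 + 0.0823·0.36
      = 0.017457 + 0.045845 + 0.029628 = 0.09293

0.0929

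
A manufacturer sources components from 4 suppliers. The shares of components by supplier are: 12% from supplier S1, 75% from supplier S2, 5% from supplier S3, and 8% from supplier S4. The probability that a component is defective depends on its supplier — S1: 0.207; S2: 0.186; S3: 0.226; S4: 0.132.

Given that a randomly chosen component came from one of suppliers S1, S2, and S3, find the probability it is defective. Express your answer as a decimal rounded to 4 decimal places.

Let S = {S1, S2, S3}.
P(S) = 0.12 + 0.75 + 0.05 = 0.92.
P(D ∩ S) = 0.207·0.12 + 0.186·0.75 + 0.226·0.05 = 0.02484 + 0.1395 + 0.0113 = 0.17564.
P(D | S) = 0.17564 / 0.92 = 0.190913…

P(D|S) ≈ 0.1909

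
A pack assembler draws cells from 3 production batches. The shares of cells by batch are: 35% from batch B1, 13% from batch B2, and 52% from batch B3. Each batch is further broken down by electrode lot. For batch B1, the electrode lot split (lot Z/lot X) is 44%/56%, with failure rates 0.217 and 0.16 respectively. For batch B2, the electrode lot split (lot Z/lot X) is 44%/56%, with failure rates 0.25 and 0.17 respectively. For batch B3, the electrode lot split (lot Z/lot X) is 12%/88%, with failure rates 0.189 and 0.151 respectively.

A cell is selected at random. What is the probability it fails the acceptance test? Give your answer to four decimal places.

0.1723

P(F|B1) = 0.44·0.217 + 0.56·0.16 = 0.09548 + 0.0896 = 0.18508
P(F|B2) = 0.44·0.25 + 0.56·0.17 = 0.11 + 0.0952 = 0.2052
P(F|B3) = 0.12·0.189 + 0.88·0.151 = 0.02268 + 0.13288 = 0.15556
By total probability over the outer partition,
P(F) = 0.35·0.18508 + 0.13·0.2052 + 0.52·0.15556
      = 0.064778 + 0.026676 + 0.0808912 = 0.1723452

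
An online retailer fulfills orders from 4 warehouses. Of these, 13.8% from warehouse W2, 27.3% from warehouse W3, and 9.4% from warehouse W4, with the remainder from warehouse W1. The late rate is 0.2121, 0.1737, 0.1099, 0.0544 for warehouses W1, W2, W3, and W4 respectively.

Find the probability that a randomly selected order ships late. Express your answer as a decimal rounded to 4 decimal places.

0.1641

P(W1) = 1 − (0.138 + 0.273 + 0.094) = 0.495.
P(L) = P(L|W1)·P(W1) + P(L|W2)·P(W2) + P(L|W3)·P(W3) + P(L|W4)·P(W4)
      = 0.2121·0.495 + 0.1737·0.138 + 0.1099·0.273 + 0.0544·0.094
      = 0.1049895 + 0.0239706 + 0.0300027 + 0.0051136 = 0.1640764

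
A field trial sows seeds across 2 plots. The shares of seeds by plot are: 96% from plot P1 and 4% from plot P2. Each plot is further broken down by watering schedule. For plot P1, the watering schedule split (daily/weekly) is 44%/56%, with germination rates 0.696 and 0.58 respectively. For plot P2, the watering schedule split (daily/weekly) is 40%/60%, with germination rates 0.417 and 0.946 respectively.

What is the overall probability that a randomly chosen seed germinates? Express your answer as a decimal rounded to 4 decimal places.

0.6352

P(G|P1) = 0.44·0.696 + 0.56·0.58 = 0.30624 + 0.3248 = 0.63104
P(G|P2) = 0.4·0.417 + 0.6·0.946 = 0.1668 + 0.5676 = 0.7344
Then overall,
P(G) = 0.96·0.63104 + 0.04·0.7344
      = 0.6057984 + 0.029376 = 0.6351744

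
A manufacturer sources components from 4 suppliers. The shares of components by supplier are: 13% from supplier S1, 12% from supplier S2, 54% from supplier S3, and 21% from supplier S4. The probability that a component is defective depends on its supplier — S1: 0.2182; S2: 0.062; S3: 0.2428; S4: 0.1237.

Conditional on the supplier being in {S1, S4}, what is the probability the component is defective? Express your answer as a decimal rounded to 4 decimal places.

0.1598

Let S = {S1, S4}.
P(S) = 0.13 + 0.21 = 0.34.
P(D ∩ S) = 0.2182·0.13 + 0.1237·0.21 = 0.028366 + 0.025977 = 0.054343.
P(D | S) = 0.054343 / 0.34 = 0.159832…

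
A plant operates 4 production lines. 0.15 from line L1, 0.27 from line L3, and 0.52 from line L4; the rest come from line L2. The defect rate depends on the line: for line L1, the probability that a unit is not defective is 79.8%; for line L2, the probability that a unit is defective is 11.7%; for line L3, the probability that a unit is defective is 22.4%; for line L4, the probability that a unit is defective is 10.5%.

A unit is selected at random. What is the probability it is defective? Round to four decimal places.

P(L2) = 1 − (0.15 + 0.27 + 0.52) = 0.06.
P(D|L1) = 1 − 0.798 = 0.202.
P(D) = P(D|L1)·P(L1) + P(D|L2)·P(L2) + P(D|L3)·P(L3) + P(D|L4)·P(L4)
      = 0.202·0.15 + 0.117·0.06 + 0.224·0.27 + 0.105·0.52
      = 0.0303 + 0.00702 + 0.06048 + 0.0546 = 0.1524

0.1524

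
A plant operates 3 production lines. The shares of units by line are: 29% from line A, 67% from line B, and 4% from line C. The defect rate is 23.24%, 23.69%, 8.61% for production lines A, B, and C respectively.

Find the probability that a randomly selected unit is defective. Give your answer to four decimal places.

0.2296

P(D) = P(D|A)·P(A) + P(D|B)·P(B) + P(D|C)·P(C)
      = 0.2324·0.29 + 0.2369·0.67 + 0.0861·0.04
      = 0.067396 + 0.158723 + 0.003444 = 0.229563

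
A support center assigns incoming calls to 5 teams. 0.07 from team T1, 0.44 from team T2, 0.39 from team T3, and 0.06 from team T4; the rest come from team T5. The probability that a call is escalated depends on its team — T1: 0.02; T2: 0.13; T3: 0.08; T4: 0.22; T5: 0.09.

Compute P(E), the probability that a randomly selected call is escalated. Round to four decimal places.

P(E) ≈ 0.1066

P(T5) = 1 − (0.07 + 0.44 + 0.39 + 0.06) = 0.04.
P(E) = P(E|T1)·P(T1) + P(E|T2)·P(T2) + P(E|T3)·P(T3) + P(E|T4)·P(T4) + P(E|T5)·P(T5)
      = 0.02·0.07 + 0.13·0.44 + 0.08·0.39 + 0.22·0.06 + 0.09·0.04
      = 0.0014 + 0.0572 + 0.0312 + 0.0132 + 0.0036 = 0.1066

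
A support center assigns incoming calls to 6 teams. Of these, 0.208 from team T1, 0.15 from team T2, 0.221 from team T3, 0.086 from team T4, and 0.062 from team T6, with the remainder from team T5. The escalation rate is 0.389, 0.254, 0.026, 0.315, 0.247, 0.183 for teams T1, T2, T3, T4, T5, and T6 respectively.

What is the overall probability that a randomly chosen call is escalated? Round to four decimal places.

P(E) ≈ 0.2306

P(T5) = 1 − (0.208 + 0.15 + 0.221 + 0.086 + 0.062) = 0.273.
Using total probability over the partition,
P(E) = P(E|T1)·P(T1) + P(E|T2)·P(T2) + P(E|T3)·P(T3) + P(E|T4)·P(T4) + P(E|T5)·P(T5) + P(E|T6)·P(T6)
      = 0.389·0.208 + 0.254·0.15 + 0.026·0.221 + 0.315·0.086 + 0.247·0.273 + 0.183·0.062
      = 0.080912 + 0.0381 + 0.005746 + 0.02709 + 0.067431 + 0.011346 = 0.230625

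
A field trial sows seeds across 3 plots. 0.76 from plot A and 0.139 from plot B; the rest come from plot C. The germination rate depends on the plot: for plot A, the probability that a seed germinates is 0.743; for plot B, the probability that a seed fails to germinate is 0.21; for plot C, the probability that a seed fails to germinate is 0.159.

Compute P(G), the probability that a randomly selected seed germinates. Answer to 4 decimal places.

P(C) = 1 − (0.76 + 0.139) = 0.101.
P(G|B) = 1 − 0.21 = 0.79.
P(G|C) = 1 − 0.159 = 0.841.
By the law of total probability,
P(G) = P(G|A)·P(A) + P(G|B)·P(B) + P(G|C)·P(C)
      = 0.743·0.76 + 0.79·0.139 + 0.841·0.101
      = 0.56468 + 0.10981 + 0.084941 = 0.759431

0.7594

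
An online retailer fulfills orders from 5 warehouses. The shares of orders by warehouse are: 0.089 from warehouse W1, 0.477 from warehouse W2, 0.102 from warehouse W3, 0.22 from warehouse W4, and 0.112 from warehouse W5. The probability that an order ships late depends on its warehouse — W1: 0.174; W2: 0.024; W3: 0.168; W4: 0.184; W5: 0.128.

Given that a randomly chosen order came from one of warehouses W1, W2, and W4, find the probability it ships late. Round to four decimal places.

Let S = {W1, W2, W4}.
P(S) = 0.089 + 0.477 + 0.22 = 0.786.
P(L ∩ S) = 0.174·0.089 + 0.024·0.477 + 0.184·0.22 = 0.015486 + 0.011448 + 0.04048 = 0.067414.
P(L | S) = 0.067414 / 0.786 = 0.085768…

P(L|S) ≈ 0.0858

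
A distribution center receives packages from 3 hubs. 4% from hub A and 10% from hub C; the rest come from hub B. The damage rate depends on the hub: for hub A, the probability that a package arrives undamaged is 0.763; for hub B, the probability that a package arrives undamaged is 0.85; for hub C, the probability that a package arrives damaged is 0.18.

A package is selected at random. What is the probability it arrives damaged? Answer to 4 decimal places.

0.1565

P(B) = 1 − (0.04 + 0.1) = 0.86.
P(D|A) = 1 − 0.763 = 0.237.
P(D|B) = 1 − 0.85 = 0.15.
Using total probability over the partition,
P(D) = P(D|A)·P(A) + P(D|B)·P(B) + P(D|C)·P(C)
      = 0.237·0.04 + 0.15·0.86 + 0.18·0.1
      = 0.00948 + 0.129 + 0.018 = 0.15648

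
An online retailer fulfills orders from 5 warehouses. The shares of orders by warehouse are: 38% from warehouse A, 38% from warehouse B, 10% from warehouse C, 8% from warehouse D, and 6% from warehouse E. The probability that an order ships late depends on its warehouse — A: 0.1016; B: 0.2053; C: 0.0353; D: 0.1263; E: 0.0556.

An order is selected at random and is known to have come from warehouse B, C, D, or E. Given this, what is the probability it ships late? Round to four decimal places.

P(L|S) ≈ 0.1532

Let S = {B, C, D, E}.
P(S) = 0.38 + 0.1 + 0.08 + 0.06 = 0.62.
P(L ∩ S) = 0.2053·0.38 + 0.0353·0.1 + 0.1263·0.08 + 0.0556·0.06 = 0.078014 + 0.00353 + 0.010104 + 0.003336 = 0.094984.
P(L | S) = 0.094984 / 0.62 = 0.153200…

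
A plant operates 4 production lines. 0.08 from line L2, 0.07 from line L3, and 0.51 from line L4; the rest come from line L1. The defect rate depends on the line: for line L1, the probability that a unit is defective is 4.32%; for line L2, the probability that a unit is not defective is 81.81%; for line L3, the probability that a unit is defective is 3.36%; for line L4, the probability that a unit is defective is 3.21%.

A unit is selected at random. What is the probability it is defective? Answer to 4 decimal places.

P(L1) = 1 − (0.08 + 0.07 + 0.51) = 0.34.
P(D|L2) = 1 − 0.8181 = 0.1819.
Using total probability over the partition,
P(D) = P(D|L1)·P(L1) + P(D|L2)·P(L2) + P(D|L3)·P(L3) + P(D|L4)·P(L4)
      = 0.0432·0.34 + 0.1819·0.08 + 0.0336·0.07 + 0.0321·0.51
      = 0.014688 + 0.014552 + 0.002352 + 0.016371 = 0.047963

P(D) ≈ 0.0480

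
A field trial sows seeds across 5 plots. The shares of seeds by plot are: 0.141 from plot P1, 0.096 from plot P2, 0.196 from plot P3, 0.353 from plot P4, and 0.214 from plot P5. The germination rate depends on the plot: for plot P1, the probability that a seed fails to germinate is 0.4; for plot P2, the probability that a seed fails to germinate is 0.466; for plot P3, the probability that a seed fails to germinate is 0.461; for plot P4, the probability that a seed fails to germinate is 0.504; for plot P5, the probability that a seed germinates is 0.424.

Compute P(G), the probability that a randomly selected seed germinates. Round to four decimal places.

P(G) ≈ 0.5073

P(G|P1) = 1 − 0.4 = 0.6.
P(G|P2) = 1 − 0.466 = 0.534.
P(G|P3) = 1 − 0.461 = 0.539.
P(G|P4) = 1 − 0.504 = 0.496.
P(G) = P(G|P1)·P(P1) + P(G|P2)·P(P2) + P(G|P3)·P(P3) + P(G|P4)·P(P4) + P(G|P5)·P(P5)
      = 0.6·0.141 + 0.534·0.096 + 0.539·0.196 + 0.496·0.353 + 0.424·0.214
      = 0.0846 + 0.051264 + 0.105644 + 0.175088 + 0.090736 = 0.507332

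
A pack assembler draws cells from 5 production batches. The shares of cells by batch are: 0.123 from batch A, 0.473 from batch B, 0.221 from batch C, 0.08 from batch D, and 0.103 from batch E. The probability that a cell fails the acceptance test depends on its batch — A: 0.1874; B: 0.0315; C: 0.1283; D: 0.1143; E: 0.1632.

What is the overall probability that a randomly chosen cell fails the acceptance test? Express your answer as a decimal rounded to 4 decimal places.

P(F) = P(F|A)·P(A) + P(F|B)·P(B) + P(F|C)·P(C) + P(F|D)·P(D) + P(F|E)·P(E)
      = 0.1874·0.123 + 0.0315·0.473 + 0.1283·0.221 + 0.1143·0.08 + 0.1632·0.103
      = 0.0230502 + 0.0148995 + 0.0283543 + 0.009144 + 0.0168096 = 0.0922576

P(F) ≈ 0.0923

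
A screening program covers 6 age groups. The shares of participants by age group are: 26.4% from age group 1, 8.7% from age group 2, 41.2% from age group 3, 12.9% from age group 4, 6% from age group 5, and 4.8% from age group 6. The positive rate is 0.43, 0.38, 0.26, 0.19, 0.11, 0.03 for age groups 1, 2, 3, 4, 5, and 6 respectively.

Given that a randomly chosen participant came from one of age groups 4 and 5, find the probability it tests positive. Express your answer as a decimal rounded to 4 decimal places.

Let S = {4, 5}.
P(S) = 0.129 + 0.06 = 0.189.
P(T ∩ S) = 0.19·0.129 + 0.11·0.06 = 0.02451 + 0.0066 = 0.03111.
P(T | S) = 0.03111 / 0.189 = 0.164603…

P(T|S) ≈ 0.1646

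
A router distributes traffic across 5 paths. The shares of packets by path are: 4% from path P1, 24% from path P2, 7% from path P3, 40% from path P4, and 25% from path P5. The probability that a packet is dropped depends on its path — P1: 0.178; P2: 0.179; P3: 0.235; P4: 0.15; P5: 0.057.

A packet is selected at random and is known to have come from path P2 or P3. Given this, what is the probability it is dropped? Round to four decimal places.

Let S = {P2, P3}.
P(S) = 0.24 + 0.07 = 0.31.
P(L ∩ S) = 0.179·0.24 + 0.235·0.07 = 0.04296 + 0.01645 = 0.05941.
P(L | S) = 0.05941 / 0.31 = 0.191645…

P(L|S) ≈ 0.1916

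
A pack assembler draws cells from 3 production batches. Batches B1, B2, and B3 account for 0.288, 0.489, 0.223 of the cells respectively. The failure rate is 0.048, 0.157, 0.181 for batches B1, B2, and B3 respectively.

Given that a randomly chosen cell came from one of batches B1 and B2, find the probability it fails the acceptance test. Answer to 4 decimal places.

Let S = {B1, B2}.
P(S) = 0.288 + 0.489 = 0.777.
P(F ∩ S) = 0.048·0.288 + 0.157·0.489 = 0.013824 + 0.076773 = 0.090597.
P(F | S) = 0.090597 / 0.777 = 0.116598…

P(F|S) ≈ 0.1166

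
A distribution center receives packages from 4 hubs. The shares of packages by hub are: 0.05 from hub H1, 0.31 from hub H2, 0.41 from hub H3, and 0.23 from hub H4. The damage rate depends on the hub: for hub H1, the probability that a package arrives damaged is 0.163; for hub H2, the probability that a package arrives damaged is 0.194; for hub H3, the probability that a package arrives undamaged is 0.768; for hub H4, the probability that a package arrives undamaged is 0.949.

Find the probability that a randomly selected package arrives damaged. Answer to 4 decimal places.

P(D) ≈ 0.1751

P(D|H3) = 1 − 0.768 = 0.232.
P(D|H4) = 1 − 0.949 = 0.051.
P(D) = P(D|H1)·P(H1) + P(D|H2)·P(H2) + P(D|H3)·P(H3) + P(D|H4)·P(H4)
      = 0.163·0.05 + 0.194·0.31 + 0.232·0.41 + 0.051·0.23
      = 0.00815 + 0.06014 + 0.09512 + 0.01173 = 0.17514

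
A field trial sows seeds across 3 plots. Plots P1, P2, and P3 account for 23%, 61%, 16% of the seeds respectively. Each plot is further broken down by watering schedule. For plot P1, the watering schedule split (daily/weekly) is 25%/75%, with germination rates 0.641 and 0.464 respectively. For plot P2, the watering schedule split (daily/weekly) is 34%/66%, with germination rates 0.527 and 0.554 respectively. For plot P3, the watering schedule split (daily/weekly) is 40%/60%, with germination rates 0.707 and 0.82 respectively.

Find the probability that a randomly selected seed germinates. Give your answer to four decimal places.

P(G) ≈ 0.5732

P(G|P1) = 0.25·0.641 + 0.75·0.464 = 0.16025 + 0.348 = 0.50825
P(G|P2) = 0.34·0.527 + 0.66·0.554 = 0.17918 + 0.36564 = 0.54482
P(G|P3) = 0.4·0.707 + 0.6·0.82 = 0.2828 + 0.492 = 0.7748
Then overall,
P(G) = 0.23·0.50825 + 0.61·0.54482 + 0.16·0.7748
      = 0.1168975 + 0.3323402 + 0.123968 = 0.5732057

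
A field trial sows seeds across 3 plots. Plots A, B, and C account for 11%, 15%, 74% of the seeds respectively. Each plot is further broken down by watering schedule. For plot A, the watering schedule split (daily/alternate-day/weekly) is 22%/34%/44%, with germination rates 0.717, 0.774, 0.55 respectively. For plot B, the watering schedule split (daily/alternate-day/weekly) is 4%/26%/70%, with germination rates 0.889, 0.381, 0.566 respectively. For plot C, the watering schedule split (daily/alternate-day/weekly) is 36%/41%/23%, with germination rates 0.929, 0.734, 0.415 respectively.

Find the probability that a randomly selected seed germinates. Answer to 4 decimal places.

P(G|A) = 0.22·0.717 + 0.34·0.774 + 0.44·0.55 = 0.15774 + 0.26316 + 0.242 = 0.6629
P(G|B) = 0.04·0.889 + 0.26·0.381 + 0.7·0.566 = 0.03556 + 0.09906 + 0.3962 = 0.53082
P(G|C) = 0.36·0.929 + 0.41·0.734 + 0.23·0.415 = 0.33444 + 0.30094 + 0.09545 = 0.73083
By total probability over the outer partition,
P(G) = 0.11·0.6629 + 0.15·0.53082 + 0.74·0.73083
      = 0.072919 + 0.079623 + 0.5408142 = 0.6933562

P(G) ≈ 0.6934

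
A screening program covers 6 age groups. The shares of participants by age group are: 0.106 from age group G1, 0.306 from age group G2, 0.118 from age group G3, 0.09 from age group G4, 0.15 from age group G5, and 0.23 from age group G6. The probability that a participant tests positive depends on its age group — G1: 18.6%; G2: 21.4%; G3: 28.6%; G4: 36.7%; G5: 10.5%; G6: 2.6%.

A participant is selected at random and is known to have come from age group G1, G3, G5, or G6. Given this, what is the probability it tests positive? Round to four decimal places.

0.1245

Let S = {G1, G3, G5, G6}.
P(S) = 0.106 + 0.118 + 0.15 + 0.23 = 0.604.
P(T ∩ S) = 0.186·0.106 + 0.286·0.118 + 0.105·0.15 + 0.026·0.23 = 0.019716 + 0.033748 + 0.01575 + 0.00598 = 0.075194.
P(T | S) = 0.075194 / 0.604 = 0.124493…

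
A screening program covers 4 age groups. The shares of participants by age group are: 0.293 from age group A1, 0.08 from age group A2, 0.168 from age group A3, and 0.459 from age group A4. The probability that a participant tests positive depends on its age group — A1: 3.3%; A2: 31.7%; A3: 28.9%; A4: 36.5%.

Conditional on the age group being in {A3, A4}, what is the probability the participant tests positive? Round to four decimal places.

0.3446

Let S = {A3, A4}.
P(S) = 0.168 + 0.459 = 0.627.
P(T ∩ S) = 0.289·0.168 + 0.365·0.459 = 0.048552 + 0.167535 = 0.216087.
P(T | S) = 0.216087 / 0.627 = 0.344636…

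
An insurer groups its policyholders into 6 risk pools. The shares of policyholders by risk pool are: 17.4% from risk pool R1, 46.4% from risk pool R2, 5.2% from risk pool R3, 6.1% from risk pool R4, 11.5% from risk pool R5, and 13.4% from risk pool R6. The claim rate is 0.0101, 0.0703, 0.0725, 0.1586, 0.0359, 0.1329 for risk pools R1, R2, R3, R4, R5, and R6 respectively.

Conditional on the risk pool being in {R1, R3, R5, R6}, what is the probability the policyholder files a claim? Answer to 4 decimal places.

Let S = {R1, R3, R5, R6}.
P(S) = 0.174 + 0.052 + 0.115 + 0.134 = 0.475.
P(C ∩ S) = 0.0101·0.174 + 0.0725·0.052 + 0.0359·0.115 + 0.1329·0.134 = 0.0017574 + 0.00377 + 0.0041285 + 0.0178086 = 0.0274645.
P(C | S) = 0.0274645 / 0.475 = 0.057820…

0.0578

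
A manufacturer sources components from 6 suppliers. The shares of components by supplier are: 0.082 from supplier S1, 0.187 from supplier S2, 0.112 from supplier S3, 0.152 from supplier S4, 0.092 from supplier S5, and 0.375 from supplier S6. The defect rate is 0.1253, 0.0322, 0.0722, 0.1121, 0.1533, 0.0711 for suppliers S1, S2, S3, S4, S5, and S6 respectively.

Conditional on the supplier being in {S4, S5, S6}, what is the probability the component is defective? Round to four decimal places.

Let S = {S4, S5, S6}.
P(S) = 0.152 + 0.092 + 0.375 = 0.619.
P(D ∩ S) = 0.1121·0.152 + 0.1533·0.092 + 0.0711·0.375 = 0.0170392 + 0.0141036 + 0.0266625 = 0.0578053.
P(D | S) = 0.0578053 / 0.619 = 0.093385…

0.0934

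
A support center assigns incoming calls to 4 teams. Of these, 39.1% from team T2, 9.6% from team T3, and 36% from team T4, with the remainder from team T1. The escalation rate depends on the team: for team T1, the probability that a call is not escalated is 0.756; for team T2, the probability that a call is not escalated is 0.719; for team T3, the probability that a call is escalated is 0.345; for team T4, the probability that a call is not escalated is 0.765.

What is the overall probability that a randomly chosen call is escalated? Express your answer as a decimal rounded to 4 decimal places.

P(E) ≈ 0.2649

P(T1) = 1 − (0.391 + 0.096 + 0.36) = 0.153.
P(E|T1) = 1 − 0.756 = 0.244.
P(E|T2) = 1 − 0.719 = 0.281.
P(E|T4) = 1 − 0.765 = 0.235.
P(E) = P(E|T1)·P(T1) + P(E|T2)·P(T2) + P(E|T3)·P(T3) + P(E|T4)·P(T4)
      = 0.244·0.153 + 0.281·0.391 + 0.345·0.096 + 0.235·0.36
      = 0.037332 + 0.109871 + 0.03312 + 0.0846 = 0.264923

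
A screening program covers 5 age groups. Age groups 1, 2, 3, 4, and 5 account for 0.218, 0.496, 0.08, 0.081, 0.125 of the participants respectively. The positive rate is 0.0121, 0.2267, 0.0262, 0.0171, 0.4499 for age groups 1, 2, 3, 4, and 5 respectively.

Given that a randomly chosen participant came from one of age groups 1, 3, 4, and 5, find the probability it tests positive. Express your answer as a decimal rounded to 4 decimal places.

0.1237

Let S = {1, 3, 4, 5}.
P(S) = 0.218 + 0.08 + 0.081 + 0.125 = 0.504.
P(T ∩ S) = 0.0121·0.218 + 0.0262·0.08 + 0.0171·0.081 + 0.4499·0.125 = 0.0026378 + 0.002096 + 0.0013851 + 0.0562375 = 0.0623564.
P(T | S) = 0.0623564 / 0.504 = 0.123723…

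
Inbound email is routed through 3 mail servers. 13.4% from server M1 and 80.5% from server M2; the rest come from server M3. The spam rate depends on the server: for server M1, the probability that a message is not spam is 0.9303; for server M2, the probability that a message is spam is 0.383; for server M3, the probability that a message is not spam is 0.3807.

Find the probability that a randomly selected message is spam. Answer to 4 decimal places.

P(M3) = 1 − (0.134 + 0.805) = 0.061.
P(S|M1) = 1 − 0.9303 = 0.0697.
P(S|M3) = 1 − 0.3807 = 0.6193.
P(S) = P(S|M1)·P(M1) + P(S|M2)·P(M2) + P(S|M3)·P(M3)
      = 0.0697·0.134 + 0.383·0.805 + 0.6193·0.061
      = 0.0093398 + 0.308315 + 0.0377773 = 0.3554321

P(S) ≈ 0.3554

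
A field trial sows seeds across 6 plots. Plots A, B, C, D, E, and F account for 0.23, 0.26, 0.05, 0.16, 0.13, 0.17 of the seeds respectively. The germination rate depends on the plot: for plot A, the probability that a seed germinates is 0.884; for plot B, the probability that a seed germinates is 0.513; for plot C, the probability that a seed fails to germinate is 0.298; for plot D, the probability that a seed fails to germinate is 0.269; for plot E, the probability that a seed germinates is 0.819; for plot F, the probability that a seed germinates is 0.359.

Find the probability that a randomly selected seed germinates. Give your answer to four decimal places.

P(G|C) = 1 − 0.298 = 0.702.
P(G|D) = 1 − 0.269 = 0.731.
P(G) = P(G|A)·P(A) + P(G|B)·P(B) + P(G|C)·P(C) + P(G|D)·P(D) + P(G|E)·P(E) + P(G|F)·P(F)
      = 0.884·0.23 + 0.513·0.26 + 0.702·0.05 + 0.731·0.16 + 0.819·0.13 + 0.359·0.17
      = 0.20332 + 0.13338 + 0.0351 + 0.11696 + 0.10647 + 0.06103 = 0.65626

P(G) ≈ 0.6563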